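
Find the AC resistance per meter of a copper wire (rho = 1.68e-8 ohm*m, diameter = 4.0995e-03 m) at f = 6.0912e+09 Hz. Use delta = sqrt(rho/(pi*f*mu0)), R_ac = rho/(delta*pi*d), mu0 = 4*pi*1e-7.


delta = sqrt(1.68e-8 / (pi * 6.0912e+09 * 4*pi*1e-7)) = 8.358404e-07 m
R_ac = 1.68e-8 / (8.358404e-07 * pi * 4.0995e-03) = 1.561 ohm/m

1.561 ohm/m


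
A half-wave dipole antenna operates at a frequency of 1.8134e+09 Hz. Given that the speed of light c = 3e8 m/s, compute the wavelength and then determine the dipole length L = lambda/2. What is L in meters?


lambda = c / f = 3.0000e+08 / 1.8134e+09 = 0.1654351 m
L = lambda / 2 = 0.1654351 / 2 = 0.08272 m

0.08272 m


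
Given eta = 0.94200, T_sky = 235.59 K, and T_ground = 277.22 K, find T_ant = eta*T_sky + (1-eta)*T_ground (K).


T_ant = 0.94200 * 235.59 + (1 - 0.94200) * 277.22 = 238.0 K

238.0 K


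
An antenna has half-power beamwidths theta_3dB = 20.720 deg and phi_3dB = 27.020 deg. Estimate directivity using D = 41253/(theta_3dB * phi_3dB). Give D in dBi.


D_linear = 41253 / (20.720 * 27.020) = 73.68523
D_dBi = 10 * log10(73.68523) = 18.67 dBi

18.67 dBi


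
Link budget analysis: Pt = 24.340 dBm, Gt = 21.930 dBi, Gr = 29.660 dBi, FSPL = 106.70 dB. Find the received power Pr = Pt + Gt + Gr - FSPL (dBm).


Pr = 24.340 + 21.930 + 29.660 - 106.70 = -30.77 dBm

-30.77 dBm


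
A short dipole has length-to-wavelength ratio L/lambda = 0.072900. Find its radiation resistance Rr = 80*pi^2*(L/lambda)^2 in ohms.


Rr = 80 * pi^2 * (0.072900)^2 = 80 * 9.869604 * 5.314410e-03 = 4.196 ohm

4.196 ohm


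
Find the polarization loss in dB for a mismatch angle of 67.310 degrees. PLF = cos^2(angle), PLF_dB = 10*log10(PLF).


PLF_linear = cos^2(67.310 deg) = 0.1487992
PLF_dB = 10 * log10(0.1487992) = -8.274 dB

-8.274 dB


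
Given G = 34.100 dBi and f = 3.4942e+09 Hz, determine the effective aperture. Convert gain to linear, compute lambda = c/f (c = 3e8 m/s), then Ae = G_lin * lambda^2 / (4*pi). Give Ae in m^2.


lambda = c / f = 3.0000e+08 / 3.4942e+09 = 0.08585656 m
G_linear = 10^(34.100/10) = 2570.396
Ae = G_linear * lambda^2 / (4*pi) = 2570.396 * 0.08585656^2 / (4*pi) = 1.508 m^2

1.508 m^2


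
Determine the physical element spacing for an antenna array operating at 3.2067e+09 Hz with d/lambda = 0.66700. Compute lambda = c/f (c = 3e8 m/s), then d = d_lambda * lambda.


lambda = c / f = 3.0000e+08 / 3.2067e+09 = 0.09355412 m
d = 0.66700 * 0.09355412 = 0.06240 m

0.06240 m


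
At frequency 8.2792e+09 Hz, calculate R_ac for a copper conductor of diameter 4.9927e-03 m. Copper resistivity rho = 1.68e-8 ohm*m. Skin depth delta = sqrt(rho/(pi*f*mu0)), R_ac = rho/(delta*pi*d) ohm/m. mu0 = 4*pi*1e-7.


delta = sqrt(1.68e-8 / (pi * 8.2792e+09 * 4*pi*1e-7)) = 7.169363e-07 m
R_ac = 1.68e-8 / (7.169363e-07 * pi * 4.9927e-03) = 1.494 ohm/m

1.494 ohm/m


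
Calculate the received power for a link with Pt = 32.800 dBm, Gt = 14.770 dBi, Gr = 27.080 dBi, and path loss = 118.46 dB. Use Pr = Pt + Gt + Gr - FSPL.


Pr = 32.800 + 14.770 + 27.080 - 118.46 = -43.81 dBm

-43.81 dBm


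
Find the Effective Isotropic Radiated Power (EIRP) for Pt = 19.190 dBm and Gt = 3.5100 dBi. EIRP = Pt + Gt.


EIRP = Pt + Gt = 19.190 + 3.5100 = 22.70 dBm

22.70 dBm


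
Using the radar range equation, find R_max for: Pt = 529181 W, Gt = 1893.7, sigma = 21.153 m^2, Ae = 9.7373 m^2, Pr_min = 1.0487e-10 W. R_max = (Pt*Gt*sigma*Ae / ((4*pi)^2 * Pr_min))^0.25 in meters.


R^4 = 529181*1893.7*21.153*9.7373 / ((4*pi)^2 * 1.0487e-10) = 1.246393e+19
R_max = 1.246393e+19^0.25 = 59417 m

59417 m


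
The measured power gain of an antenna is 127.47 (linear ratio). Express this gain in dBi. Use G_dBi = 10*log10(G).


G_dBi = 10 * log10(127.47) = 21.05 dBi

21.05 dBi


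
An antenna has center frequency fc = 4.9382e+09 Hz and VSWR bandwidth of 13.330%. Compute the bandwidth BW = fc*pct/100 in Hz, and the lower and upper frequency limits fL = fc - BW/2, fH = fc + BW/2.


BW = 4.9382e+09 * 13.330/100 = 6.582621e+08 Hz
fL = 4.9382e+09 - 6.582621e+08/2 = 4.609e+09 Hz
fH = 4.9382e+09 + 6.582621e+08/2 = 5.267e+09 Hz

BW=6.583e+08 Hz, fL=4.609e+09 Hz, fH=5.267e+09 Hz


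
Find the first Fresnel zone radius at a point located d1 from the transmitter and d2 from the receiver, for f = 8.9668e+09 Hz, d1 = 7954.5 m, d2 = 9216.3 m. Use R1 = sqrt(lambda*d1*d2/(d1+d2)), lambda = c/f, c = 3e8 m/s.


lambda = c / f = 3.0000e+08 / 8.9668e+09 = 0.03345675 m
R1 = sqrt(0.03345675 * 7954.5 * 9216.3 / (7954.5 + 9216.3)) = 11.95 m

11.95 m


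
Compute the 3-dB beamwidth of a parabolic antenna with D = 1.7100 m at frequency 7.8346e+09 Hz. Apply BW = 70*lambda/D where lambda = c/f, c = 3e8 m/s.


lambda = c / f = 3.0000e+08 / 7.8346e+09 = 0.03829168 m
BW = 70 * 0.03829168 / 1.7100 = 1.567 deg

1.567 deg


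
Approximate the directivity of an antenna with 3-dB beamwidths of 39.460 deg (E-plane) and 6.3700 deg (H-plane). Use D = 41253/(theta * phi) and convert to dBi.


D_linear = 41253 / (39.460 * 6.3700) = 164.1191
D_dBi = 10 * log10(164.1191) = 22.15 dBi

22.15 dBi


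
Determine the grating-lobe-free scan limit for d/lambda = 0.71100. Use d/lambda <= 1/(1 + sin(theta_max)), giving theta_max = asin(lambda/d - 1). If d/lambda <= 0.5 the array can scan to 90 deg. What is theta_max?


lambda/d - 1 = 1/0.71100 - 1 = 0.4064698
theta_max = asin(0.4064698) = 23.98 deg

23.98 deg


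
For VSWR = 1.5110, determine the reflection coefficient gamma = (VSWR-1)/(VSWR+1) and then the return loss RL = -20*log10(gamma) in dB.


gamma = (1.5110 - 1) / (1.5110 + 1) = 0.2035046
RL = -20 * log10(0.2035046) = 13.83 dB

13.83 dB


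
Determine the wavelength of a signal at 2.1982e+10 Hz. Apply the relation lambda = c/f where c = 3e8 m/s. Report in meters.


lambda = c / f = 3.0000e+08 / 2.1982e+10 = 0.01365 m

0.01365 m


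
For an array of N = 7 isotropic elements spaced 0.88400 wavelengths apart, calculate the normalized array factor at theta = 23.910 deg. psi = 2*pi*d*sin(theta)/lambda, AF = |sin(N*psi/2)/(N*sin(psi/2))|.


psi = 2*pi*0.88400*sin(23.910 deg) = 2.251179 rad
AF = |sin(7*2.251179/2) / (7*sin(2.251179/2))| = 0.1582

0.1582


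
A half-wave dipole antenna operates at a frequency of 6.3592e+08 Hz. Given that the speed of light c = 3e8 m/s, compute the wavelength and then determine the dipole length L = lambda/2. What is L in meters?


lambda = c / f = 3.0000e+08 / 6.3592e+08 = 0.4717575 m
L = lambda / 2 = 0.4717575 / 2 = 0.2359 m

0.2359 m


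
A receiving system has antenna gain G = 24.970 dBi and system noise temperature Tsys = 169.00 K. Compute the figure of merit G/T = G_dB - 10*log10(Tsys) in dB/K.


G/T = 24.970 - 10*log10(169.00) = 24.970 - 22.27887 = 2.691 dB/K

2.691 dB/K


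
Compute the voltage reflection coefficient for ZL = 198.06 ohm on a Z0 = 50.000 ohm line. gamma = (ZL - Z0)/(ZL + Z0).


gamma = (198.06 - 50.000) / (198.06 + 50.000) = 0.5969

0.5969


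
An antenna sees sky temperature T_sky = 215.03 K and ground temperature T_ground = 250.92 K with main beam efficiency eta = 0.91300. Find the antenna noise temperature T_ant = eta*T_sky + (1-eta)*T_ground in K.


T_ant = 0.91300 * 215.03 + (1 - 0.91300) * 250.92 = 218.2 K

218.2 K


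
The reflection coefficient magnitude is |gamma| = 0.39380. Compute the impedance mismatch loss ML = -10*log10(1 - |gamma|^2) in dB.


ML = -10 * log10(1 - 0.39380^2) = -10 * log10(0.84492156) = 0.7318 dB

0.7318 dB


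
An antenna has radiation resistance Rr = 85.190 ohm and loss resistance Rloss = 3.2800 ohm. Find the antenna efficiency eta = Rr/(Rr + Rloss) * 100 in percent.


eta = 85.190 / (85.190 + 3.2800) * 100 = 96.29%

96.29%


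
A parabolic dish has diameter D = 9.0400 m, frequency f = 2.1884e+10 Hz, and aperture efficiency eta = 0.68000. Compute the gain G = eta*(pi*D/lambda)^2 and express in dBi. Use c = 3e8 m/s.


lambda = c / f = 3.0000e+08 / 2.1884e+10 = 0.01370865 m
G_linear = 0.68000 * (pi * 9.0400 / 0.01370865)^2 = 2.918476e+06
G_dBi = 10 * log10(2.918476e+06) = 64.65 dBi

64.65 dBi


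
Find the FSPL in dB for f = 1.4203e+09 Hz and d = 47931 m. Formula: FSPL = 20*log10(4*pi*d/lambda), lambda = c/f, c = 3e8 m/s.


lambda = c / f = 3.0000e+08 / 1.4203e+09 = 0.2112230 m
FSPL = 20 * log10(4*pi*47931/0.2112230) = 129.1 dB

129.1 dB


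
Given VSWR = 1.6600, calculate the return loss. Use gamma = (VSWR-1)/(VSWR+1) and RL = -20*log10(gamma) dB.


gamma = (1.6600 - 1) / (1.6600 + 1) = 0.2481203
RL = -20 * log10(0.2481203) = 12.11 dB

12.11 dB


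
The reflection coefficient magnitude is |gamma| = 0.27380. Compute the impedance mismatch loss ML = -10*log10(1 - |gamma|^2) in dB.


ML = -10 * log10(1 - 0.27380^2) = -10 * log10(0.92503356) = 0.3384 dB

0.3384 dB


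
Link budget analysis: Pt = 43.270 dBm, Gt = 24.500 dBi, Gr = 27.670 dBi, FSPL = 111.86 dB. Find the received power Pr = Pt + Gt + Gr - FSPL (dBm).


Pr = 43.270 + 24.500 + 27.670 - 111.86 = -16.42 dBm

-16.42 dBm


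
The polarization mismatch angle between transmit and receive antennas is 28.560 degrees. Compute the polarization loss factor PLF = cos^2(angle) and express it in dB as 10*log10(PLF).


PLF_linear = cos^2(28.560 deg) = 0.7714407
PLF_dB = 10 * log10(0.7714407) = -1.127 dB

-1.127 dB


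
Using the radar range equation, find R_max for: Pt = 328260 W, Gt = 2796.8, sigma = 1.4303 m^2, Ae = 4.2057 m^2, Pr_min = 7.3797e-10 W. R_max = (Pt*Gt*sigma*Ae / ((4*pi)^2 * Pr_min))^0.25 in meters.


R^4 = 328260*2796.8*1.4303*4.2057 / ((4*pi)^2 * 7.3797e-10) = 4.738996e+16
R_max = 4.738996e+16^0.25 = 14754 m

14754 m


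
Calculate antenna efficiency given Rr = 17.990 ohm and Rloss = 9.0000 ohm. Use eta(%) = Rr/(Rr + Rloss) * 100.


eta = 17.990 / (17.990 + 9.0000) * 100 = 66.65%

66.65%


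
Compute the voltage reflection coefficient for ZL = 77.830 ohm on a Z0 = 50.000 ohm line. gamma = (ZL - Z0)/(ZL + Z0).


gamma = (77.830 - 50.000) / (77.830 + 50.000) = 0.2177

0.2177


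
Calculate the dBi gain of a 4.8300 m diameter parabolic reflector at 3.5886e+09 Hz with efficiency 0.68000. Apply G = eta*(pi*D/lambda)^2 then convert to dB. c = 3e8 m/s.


lambda = c / f = 3.0000e+08 / 3.5886e+09 = 0.08359806 m
G_linear = 0.68000 * (pi * 4.8300 / 0.08359806)^2 = 22403.22
G_dBi = 10 * log10(22403.22) = 43.50 dBi

43.50 dBi


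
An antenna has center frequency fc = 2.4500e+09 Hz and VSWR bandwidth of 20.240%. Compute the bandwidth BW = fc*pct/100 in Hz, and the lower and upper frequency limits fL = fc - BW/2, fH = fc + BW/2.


BW = 2.4500e+09 * 20.240/100 = 4.958800e+08 Hz
fL = 2.4500e+09 - 4.958800e+08/2 = 2.202e+09 Hz
fH = 2.4500e+09 + 4.958800e+08/2 = 2.698e+09 Hz

BW=4.959e+08 Hz, fL=2.202e+09 Hz, fH=2.698e+09 Hz


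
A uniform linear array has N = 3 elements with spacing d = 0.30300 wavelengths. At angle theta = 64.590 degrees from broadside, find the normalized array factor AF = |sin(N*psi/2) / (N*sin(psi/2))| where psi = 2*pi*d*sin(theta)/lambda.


psi = 2*pi*0.30300*sin(64.590 deg) = 1.719632 rad
AF = |sin(3*1.719632/2) / (3*sin(1.719632/2))| = 0.2345

0.2345


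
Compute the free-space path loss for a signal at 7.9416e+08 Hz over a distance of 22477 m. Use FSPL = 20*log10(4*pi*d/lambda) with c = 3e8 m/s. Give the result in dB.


lambda = c / f = 3.0000e+08 / 7.9416e+08 = 0.3777576 m
FSPL = 20 * log10(4*pi*22477/0.3777576) = 117.5 dB

117.5 dB


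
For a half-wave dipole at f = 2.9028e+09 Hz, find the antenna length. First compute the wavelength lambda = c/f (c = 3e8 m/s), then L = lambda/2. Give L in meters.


lambda = c / f = 3.0000e+08 / 2.9028e+09 = 0.1033485 m
L = lambda / 2 = 0.1033485 / 2 = 0.05167 m

0.05167 m


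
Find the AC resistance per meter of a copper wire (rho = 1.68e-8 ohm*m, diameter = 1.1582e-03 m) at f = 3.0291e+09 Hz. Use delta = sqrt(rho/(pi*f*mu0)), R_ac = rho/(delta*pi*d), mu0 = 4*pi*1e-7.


delta = sqrt(1.68e-8 / (pi * 3.0291e+09 * 4*pi*1e-7)) = 1.185272e-06 m
R_ac = 1.68e-8 / (1.185272e-06 * pi * 1.1582e-03) = 3.895 ohm/m

3.895 ohm/m


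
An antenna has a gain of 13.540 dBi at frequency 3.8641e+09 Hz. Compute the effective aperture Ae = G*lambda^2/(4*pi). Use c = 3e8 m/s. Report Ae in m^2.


lambda = c / f = 3.0000e+08 / 3.8641e+09 = 0.07763774 m
G_linear = 10^(13.540/10) = 22.59436
Ae = G_linear * lambda^2 / (4*pi) = 22.59436 * 0.07763774^2 / (4*pi) = 0.01084 m^2

0.01084 m^2


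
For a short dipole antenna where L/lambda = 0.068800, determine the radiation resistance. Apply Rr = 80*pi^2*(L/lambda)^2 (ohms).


Rr = 80 * pi^2 * (0.068800)^2 = 80 * 9.869604 * 4.733440e-03 = 3.737 ohm

3.737 ohm


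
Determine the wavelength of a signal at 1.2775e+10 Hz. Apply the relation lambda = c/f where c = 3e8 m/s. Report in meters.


lambda = c / f = 3.0000e+08 / 1.2775e+10 = 0.02348 m

0.02348 m


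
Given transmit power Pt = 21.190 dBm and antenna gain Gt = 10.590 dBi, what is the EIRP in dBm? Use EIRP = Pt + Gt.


EIRP = Pt + Gt = 21.190 + 10.590 = 31.78 dBm

31.78 dBm


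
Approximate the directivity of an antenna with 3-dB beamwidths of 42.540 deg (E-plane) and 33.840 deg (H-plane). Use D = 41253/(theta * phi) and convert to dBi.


D_linear = 41253 / (42.540 * 33.840) = 28.65680
D_dBi = 10 * log10(28.65680) = 14.57 dBi

14.57 dBi


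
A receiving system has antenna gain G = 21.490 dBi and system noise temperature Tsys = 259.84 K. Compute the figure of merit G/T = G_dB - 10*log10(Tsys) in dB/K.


G/T = 21.490 - 10*log10(259.84) = 21.490 - 24.14706 = -2.657 dB/K

-2.657 dB/K


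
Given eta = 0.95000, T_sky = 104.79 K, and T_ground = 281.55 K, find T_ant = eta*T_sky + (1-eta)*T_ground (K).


T_ant = 0.95000 * 104.79 + (1 - 0.95000) * 281.55 = 113.6 K

113.6 K


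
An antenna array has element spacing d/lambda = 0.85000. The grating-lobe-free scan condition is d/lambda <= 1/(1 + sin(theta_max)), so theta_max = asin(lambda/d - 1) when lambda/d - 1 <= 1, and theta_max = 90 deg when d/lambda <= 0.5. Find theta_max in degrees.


lambda/d - 1 = 1/0.85000 - 1 = 0.1764706
theta_max = asin(0.1764706) = 10.16 deg

10.16 deg


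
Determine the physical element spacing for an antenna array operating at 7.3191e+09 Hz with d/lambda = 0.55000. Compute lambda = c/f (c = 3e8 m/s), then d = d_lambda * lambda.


lambda = c / f = 3.0000e+08 / 7.3191e+09 = 0.04098865 m
d = 0.55000 * 0.04098865 = 0.02254 m

0.02254 m


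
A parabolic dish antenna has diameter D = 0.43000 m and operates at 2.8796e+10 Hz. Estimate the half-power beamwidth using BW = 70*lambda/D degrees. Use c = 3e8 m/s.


lambda = c / f = 3.0000e+08 / 2.8796e+10 = 0.01041811 m
BW = 70 * 0.01041811 / 0.43000 = 1.696 deg

1.696 deg


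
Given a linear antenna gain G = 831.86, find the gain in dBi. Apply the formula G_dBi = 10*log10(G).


G_dBi = 10 * log10(831.86) = 29.20 dBi

29.20 dBi


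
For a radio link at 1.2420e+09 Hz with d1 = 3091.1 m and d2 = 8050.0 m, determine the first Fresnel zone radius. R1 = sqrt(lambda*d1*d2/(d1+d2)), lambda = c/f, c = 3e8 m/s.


lambda = c / f = 3.0000e+08 / 1.2420e+09 = 0.2415459 m
R1 = sqrt(0.2415459 * 3091.1 * 8050.0 / (3091.1 + 8050.0)) = 23.23 m

23.23 m


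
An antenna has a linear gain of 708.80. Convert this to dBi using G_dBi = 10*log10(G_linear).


G_dBi = 10 * log10(708.80) = 28.51 dBi

28.51 dBi


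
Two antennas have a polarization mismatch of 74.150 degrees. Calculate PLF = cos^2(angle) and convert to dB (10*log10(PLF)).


PLF_linear = cos^2(74.150 deg) = 0.07459445
PLF_dB = 10 * log10(0.07459445) = -11.27 dB

-11.27 dB


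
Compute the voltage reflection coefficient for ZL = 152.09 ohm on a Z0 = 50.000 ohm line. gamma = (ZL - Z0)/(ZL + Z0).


gamma = (152.09 - 50.000) / (152.09 + 50.000) = 0.5052

0.5052


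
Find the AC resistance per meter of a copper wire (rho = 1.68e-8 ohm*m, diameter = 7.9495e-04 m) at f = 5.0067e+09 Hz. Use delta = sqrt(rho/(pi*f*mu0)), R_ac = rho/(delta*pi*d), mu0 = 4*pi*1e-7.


delta = sqrt(1.68e-8 / (pi * 5.0067e+09 * 4*pi*1e-7)) = 9.219322e-07 m
R_ac = 1.68e-8 / (9.219322e-07 * pi * 7.9495e-04) = 7.297 ohm/m

7.297 ohm/m


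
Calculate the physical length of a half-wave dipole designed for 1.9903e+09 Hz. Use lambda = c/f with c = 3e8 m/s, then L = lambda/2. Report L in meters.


lambda = c / f = 3.0000e+08 / 1.9903e+09 = 0.1507310 m
L = lambda / 2 = 0.1507310 / 2 = 0.07537 m

0.07537 m


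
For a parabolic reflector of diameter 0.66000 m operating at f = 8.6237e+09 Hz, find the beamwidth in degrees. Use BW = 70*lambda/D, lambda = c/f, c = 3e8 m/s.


lambda = c / f = 3.0000e+08 / 8.6237e+09 = 0.03478785 m
BW = 70 * 0.03478785 / 0.66000 = 3.690 deg

3.690 deg


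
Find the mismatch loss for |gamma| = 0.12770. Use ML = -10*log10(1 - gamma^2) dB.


ML = -10 * log10(1 - 0.12770^2) = -10 * log10(0.98369271) = 0.07141 dB

0.07141 dB


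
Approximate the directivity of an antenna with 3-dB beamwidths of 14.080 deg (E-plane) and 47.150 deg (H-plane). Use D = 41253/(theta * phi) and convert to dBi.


D_linear = 41253 / (14.080 * 47.150) = 62.13999
D_dBi = 10 * log10(62.13999) = 17.93 dBi

17.93 dBi


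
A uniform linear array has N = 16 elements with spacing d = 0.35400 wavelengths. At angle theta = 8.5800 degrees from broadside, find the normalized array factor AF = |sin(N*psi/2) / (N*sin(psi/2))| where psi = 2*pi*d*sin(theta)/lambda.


psi = 2*pi*0.35400*sin(8.5800 deg) = 0.3318359 rad
AF = |sin(16*0.3318359/2) / (16*sin(0.3318359/2))| = 0.1771

0.1771


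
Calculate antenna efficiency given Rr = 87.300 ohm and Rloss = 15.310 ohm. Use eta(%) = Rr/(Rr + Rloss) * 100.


eta = 87.300 / (87.300 + 15.310) * 100 = 85.08%

85.08%


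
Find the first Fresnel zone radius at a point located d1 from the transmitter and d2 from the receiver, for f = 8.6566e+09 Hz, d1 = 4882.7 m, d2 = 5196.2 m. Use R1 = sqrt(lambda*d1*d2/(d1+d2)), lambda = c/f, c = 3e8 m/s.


lambda = c / f = 3.0000e+08 / 8.6566e+09 = 0.03465564 m
R1 = sqrt(0.03465564 * 4882.7 * 5196.2 / (4882.7 + 5196.2)) = 9.340 m

9.340 m


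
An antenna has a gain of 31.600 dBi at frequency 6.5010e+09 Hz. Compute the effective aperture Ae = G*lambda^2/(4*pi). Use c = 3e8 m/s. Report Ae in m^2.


lambda = c / f = 3.0000e+08 / 6.5010e+09 = 0.04614675 m
G_linear = 10^(31.600/10) = 1445.440
Ae = G_linear * lambda^2 / (4*pi) = 1445.440 * 0.04614675^2 / (4*pi) = 0.2449 m^2

0.2449 m^2


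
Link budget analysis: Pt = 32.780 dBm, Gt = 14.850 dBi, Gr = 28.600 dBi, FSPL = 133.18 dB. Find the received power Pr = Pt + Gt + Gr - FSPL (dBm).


Pr = 32.780 + 14.850 + 28.600 - 133.18 = -56.95 dBm

-56.95 dBm


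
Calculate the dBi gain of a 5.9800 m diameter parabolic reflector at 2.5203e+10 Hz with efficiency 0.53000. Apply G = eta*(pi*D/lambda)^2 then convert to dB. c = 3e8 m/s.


lambda = c / f = 3.0000e+08 / 2.5203e+10 = 0.01190334 m
G_linear = 0.53000 * (pi * 5.9800 / 0.01190334)^2 = 1.320202e+06
G_dBi = 10 * log10(1.320202e+06) = 61.21 dBi

61.21 dBi


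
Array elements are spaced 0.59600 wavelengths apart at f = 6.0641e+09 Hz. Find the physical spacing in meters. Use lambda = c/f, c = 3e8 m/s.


lambda = c / f = 3.0000e+08 / 6.0641e+09 = 0.04947148 m
d = 0.59600 * 0.04947148 = 0.02949 m

0.02949 m


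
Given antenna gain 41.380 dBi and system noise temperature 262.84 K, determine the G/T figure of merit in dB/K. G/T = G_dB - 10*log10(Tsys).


G/T = 41.380 - 10*log10(262.84) = 41.380 - 24.19691 = 17.18 dB/K

17.18 dB/K


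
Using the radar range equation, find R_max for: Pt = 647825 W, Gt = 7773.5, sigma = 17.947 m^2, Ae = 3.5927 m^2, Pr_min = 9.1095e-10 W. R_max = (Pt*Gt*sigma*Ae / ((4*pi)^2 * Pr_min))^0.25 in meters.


R^4 = 647825*7773.5*17.947*3.5927 / ((4*pi)^2 * 9.1095e-10) = 2.257215e+18
R_max = 2.257215e+18^0.25 = 38761 m

38761 m


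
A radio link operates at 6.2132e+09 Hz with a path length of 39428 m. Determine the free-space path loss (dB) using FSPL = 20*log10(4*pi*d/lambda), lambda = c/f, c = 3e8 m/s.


lambda = c / f = 3.0000e+08 / 6.2132e+09 = 0.04828430 m
FSPL = 20 * log10(4*pi*39428/0.04828430) = 140.2 dB

140.2 dB


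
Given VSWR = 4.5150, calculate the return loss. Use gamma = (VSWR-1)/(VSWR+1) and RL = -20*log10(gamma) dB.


gamma = (4.5150 - 1) / (4.5150 + 1) = 0.6373527
RL = -20 * log10(0.6373527) = 3.912 dB

3.912 dB


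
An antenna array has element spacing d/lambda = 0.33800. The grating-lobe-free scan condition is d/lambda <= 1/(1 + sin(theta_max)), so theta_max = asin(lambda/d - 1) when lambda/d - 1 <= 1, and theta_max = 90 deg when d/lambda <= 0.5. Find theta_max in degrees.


lambda/d - 1 = 1/0.33800 - 1 = 1.958580 >= 1
d/lambda <= 0.5, so the array can scan to endfire without grating lobes: theta_max = 90 deg

90 deg


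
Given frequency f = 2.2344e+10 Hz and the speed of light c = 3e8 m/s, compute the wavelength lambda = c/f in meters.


lambda = c / f = 3.0000e+08 / 2.2344e+10 = 0.01343 m

0.01343 m


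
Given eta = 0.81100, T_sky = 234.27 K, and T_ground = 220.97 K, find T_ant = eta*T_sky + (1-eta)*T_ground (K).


T_ant = 0.81100 * 234.27 + (1 - 0.81100) * 220.97 = 231.8 K

231.8 K


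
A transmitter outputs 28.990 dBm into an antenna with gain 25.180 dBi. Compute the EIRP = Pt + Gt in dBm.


EIRP = Pt + Gt = 28.990 + 25.180 = 54.17 dBm

54.17 dBm


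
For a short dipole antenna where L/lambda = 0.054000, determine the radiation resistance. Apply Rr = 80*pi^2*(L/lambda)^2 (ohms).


Rr = 80 * pi^2 * (0.054000)^2 = 80 * 9.869604 * 2.916000e-03 = 2.302 ohm

2.302 ohm


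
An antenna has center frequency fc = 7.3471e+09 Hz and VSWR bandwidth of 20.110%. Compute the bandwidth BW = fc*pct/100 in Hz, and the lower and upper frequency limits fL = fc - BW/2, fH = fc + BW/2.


BW = 7.3471e+09 * 20.110/100 = 1.477502e+09 Hz
fL = 7.3471e+09 - 1.477502e+09/2 = 6.608e+09 Hz
fH = 7.3471e+09 + 1.477502e+09/2 = 8.086e+09 Hz

BW=1.478e+09 Hz, fL=6.608e+09 Hz, fH=8.086e+09 Hz


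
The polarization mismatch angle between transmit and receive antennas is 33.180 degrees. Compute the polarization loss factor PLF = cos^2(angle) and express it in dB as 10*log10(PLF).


PLF_linear = cos^2(33.180 deg) = 0.7004943
PLF_dB = 10 * log10(0.7004943) = -1.546 dB

-1.546 dB


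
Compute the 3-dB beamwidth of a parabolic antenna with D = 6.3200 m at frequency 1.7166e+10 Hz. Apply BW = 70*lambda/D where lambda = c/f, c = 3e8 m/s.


lambda = c / f = 3.0000e+08 / 1.7166e+10 = 0.01747641 m
BW = 70 * 0.01747641 / 6.3200 = 0.1936 deg

0.1936 deg


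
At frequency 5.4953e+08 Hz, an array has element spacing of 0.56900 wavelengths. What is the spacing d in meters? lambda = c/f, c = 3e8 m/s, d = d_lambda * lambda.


lambda = c / f = 3.0000e+08 / 5.4953e+08 = 0.5459211 m
d = 0.56900 * 0.5459211 = 0.3106 m

0.3106 m


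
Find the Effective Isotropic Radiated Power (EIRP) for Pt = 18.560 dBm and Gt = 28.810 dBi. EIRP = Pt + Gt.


EIRP = Pt + Gt = 18.560 + 28.810 = 47.37 dBm

47.37 dBm


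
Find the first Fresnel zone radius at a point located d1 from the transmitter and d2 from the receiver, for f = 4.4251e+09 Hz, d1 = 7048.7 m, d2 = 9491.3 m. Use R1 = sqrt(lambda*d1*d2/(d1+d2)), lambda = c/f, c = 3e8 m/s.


lambda = c / f = 3.0000e+08 / 4.4251e+09 = 0.06779508 m
R1 = sqrt(0.06779508 * 7048.7 * 9491.3 / (7048.7 + 9491.3)) = 16.56 m

16.56 m


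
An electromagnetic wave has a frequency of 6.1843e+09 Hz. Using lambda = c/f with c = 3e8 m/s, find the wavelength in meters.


lambda = c / f = 3.0000e+08 / 6.1843e+09 = 0.04851 m

0.04851 m


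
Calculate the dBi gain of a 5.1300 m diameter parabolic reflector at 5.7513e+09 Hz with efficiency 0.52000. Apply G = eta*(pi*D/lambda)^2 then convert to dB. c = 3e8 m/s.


lambda = c / f = 3.0000e+08 / 5.7513e+09 = 0.05216212 m
G_linear = 0.52000 * (pi * 5.1300 / 0.05216212)^2 = 49639.49
G_dBi = 10 * log10(49639.49) = 46.96 dBi

46.96 dBi


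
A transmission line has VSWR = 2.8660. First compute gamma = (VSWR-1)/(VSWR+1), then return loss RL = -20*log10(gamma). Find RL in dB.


gamma = (2.8660 - 1) / (2.8660 + 1) = 0.4826694
RL = -20 * log10(0.4826694) = 6.327 dB

6.327 dB


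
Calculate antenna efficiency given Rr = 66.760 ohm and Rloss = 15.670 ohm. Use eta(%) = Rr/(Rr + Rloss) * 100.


eta = 66.760 / (66.760 + 15.670) * 100 = 80.99%

80.99%


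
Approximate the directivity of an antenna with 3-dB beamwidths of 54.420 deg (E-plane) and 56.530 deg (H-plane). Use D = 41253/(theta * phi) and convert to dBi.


D_linear = 41253 / (54.420 * 56.530) = 13.40967
D_dBi = 10 * log10(13.40967) = 11.27 dBi

11.27 dBi


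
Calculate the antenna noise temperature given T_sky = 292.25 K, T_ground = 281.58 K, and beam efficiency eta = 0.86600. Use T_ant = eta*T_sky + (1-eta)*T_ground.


T_ant = 0.86600 * 292.25 + (1 - 0.86600) * 281.58 = 290.8 K

290.8 K


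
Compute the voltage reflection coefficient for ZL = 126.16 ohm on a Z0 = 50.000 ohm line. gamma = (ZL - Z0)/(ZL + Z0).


gamma = (126.16 - 50.000) / (126.16 + 50.000) = 0.4323

0.4323


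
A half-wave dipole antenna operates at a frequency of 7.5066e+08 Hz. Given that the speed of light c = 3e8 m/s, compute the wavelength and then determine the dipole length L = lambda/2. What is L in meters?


lambda = c / f = 3.0000e+08 / 7.5066e+08 = 0.3996483 m
L = lambda / 2 = 0.3996483 / 2 = 0.1998 m

0.1998 m


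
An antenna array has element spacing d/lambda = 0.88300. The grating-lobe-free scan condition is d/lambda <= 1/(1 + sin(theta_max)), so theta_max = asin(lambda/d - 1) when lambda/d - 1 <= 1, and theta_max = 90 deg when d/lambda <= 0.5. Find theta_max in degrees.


lambda/d - 1 = 1/0.88300 - 1 = 0.1325028
theta_max = asin(0.1325028) = 7.614 deg

7.614 deg


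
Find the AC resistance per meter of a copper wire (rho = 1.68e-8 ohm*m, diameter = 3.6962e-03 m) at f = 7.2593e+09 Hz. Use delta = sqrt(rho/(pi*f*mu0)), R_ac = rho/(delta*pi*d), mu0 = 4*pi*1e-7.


delta = sqrt(1.68e-8 / (pi * 7.2593e+09 * 4*pi*1e-7)) = 7.656449e-07 m
R_ac = 1.68e-8 / (7.656449e-07 * pi * 3.6962e-03) = 1.890 ohm/m

1.890 ohm/m


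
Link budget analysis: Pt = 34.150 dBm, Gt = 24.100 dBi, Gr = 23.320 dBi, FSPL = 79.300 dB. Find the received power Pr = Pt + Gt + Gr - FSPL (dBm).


Pr = 34.150 + 24.100 + 23.320 - 79.300 = 2.27 dBm

2.27 dBm


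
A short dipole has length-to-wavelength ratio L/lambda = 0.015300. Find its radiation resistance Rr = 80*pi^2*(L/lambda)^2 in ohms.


Rr = 80 * pi^2 * (0.015300)^2 = 80 * 9.869604 * 2.340900e-04 = 0.1848 ohm

0.1848 ohm


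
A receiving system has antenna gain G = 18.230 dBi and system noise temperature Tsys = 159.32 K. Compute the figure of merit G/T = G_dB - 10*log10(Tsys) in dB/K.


G/T = 18.230 - 10*log10(159.32) = 18.230 - 22.02270 = -3.793 dB/K

-3.793 dB/K


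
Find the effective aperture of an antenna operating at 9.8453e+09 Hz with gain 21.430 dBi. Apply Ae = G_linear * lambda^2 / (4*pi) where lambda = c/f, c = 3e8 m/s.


lambda = c / f = 3.0000e+08 / 9.8453e+09 = 0.03047139 m
G_linear = 10^(21.430/10) = 138.9953
Ae = G_linear * lambda^2 / (4*pi) = 138.9953 * 0.03047139^2 / (4*pi) = 0.01027 m^2

0.01027 m^2


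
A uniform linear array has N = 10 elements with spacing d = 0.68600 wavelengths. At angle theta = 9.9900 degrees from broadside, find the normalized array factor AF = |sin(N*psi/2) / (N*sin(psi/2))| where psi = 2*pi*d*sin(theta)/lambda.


psi = 2*pi*0.68600*sin(9.9900 deg) = 0.7477288 rad
AF = |sin(10*0.7477288/2) / (10*sin(0.7477288/2))| = 0.1539

0.1539


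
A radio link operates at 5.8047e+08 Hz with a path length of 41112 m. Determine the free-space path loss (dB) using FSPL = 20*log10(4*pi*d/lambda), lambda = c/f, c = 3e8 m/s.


lambda = c / f = 3.0000e+08 / 5.8047e+08 = 0.5168226 m
FSPL = 20 * log10(4*pi*41112/0.5168226) = 120.0 dB

120.0 dB


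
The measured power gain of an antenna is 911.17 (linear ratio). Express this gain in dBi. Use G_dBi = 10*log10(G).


G_dBi = 10 * log10(911.17) = 29.60 dBi

29.60 dBi


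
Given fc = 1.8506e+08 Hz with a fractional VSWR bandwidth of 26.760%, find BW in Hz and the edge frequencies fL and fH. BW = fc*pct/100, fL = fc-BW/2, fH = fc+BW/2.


BW = 1.8506e+08 * 26.760/100 = 4.952206e+07 Hz
fL = 1.8506e+08 - 4.952206e+07/2 = 1.603e+08 Hz
fH = 1.8506e+08 + 4.952206e+07/2 = 2.098e+08 Hz

BW=4.952e+07 Hz, fL=1.603e+08 Hz, fH=2.098e+08 Hz


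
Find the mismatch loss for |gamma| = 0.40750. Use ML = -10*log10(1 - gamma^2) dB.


ML = -10 * log10(1 - 0.40750^2) = -10 * log10(0.83394375) = 0.7886 dB

0.7886 dB


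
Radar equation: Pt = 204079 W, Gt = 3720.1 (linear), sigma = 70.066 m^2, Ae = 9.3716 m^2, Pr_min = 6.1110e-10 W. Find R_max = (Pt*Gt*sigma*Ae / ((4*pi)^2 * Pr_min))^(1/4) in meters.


R^4 = 204079*3720.1*70.066*9.3716 / ((4*pi)^2 * 6.1110e-10) = 5.165852e+18
R_max = 5.165852e+18^0.25 = 47674 m

47674 m


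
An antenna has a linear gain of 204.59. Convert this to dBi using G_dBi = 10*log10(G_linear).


G_dBi = 10 * log10(204.59) = 23.11 dBi

23.11 dBi


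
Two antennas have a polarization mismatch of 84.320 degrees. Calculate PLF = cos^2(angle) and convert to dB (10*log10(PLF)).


PLF_linear = cos^2(84.320 deg) = 9.795537e-03
PLF_dB = 10 * log10(9.795537e-03) = -20.09 dB

-20.09 dB


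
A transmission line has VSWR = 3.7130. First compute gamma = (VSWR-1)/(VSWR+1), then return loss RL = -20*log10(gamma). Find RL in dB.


gamma = (3.7130 - 1) / (3.7130 + 1) = 0.5756418
RL = -20 * log10(0.5756418) = 4.797 dB

4.797 dB


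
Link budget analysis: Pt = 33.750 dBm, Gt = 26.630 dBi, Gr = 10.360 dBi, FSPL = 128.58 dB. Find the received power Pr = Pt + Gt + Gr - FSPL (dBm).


Pr = 33.750 + 26.630 + 10.360 - 128.58 = -57.84 dBm

-57.84 dBm


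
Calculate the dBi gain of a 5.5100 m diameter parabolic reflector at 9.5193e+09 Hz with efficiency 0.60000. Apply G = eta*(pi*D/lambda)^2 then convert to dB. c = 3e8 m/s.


lambda = c / f = 3.0000e+08 / 9.5193e+09 = 0.03151492 m
G_linear = 0.60000 * (pi * 5.5100 / 0.03151492)^2 = 181018.0
G_dBi = 10 * log10(181018.0) = 52.58 dBi

52.58 dBi


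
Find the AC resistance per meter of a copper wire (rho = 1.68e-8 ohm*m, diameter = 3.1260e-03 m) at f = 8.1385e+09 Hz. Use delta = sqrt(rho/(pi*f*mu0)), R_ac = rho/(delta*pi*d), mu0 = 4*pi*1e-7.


delta = sqrt(1.68e-8 / (pi * 8.1385e+09 * 4*pi*1e-7)) = 7.231070e-07 m
R_ac = 1.68e-8 / (7.231070e-07 * pi * 3.1260e-03) = 2.366 ohm/m

2.366 ohm/m


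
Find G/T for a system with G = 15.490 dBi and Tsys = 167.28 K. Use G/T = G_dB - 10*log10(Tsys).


G/T = 15.490 - 10*log10(167.28) = 15.490 - 22.23444 = -6.744 dB/K

-6.744 dB/K


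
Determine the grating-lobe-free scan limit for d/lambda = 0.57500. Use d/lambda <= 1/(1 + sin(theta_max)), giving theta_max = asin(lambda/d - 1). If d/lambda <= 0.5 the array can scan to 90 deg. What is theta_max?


lambda/d - 1 = 1/0.57500 - 1 = 0.7391304
theta_max = asin(0.7391304) = 47.66 deg

47.66 deg


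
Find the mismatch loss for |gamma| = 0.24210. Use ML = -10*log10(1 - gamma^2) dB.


ML = -10 * log10(1 - 0.24210^2) = -10 * log10(0.94138759) = 0.2623 dB

0.2623 dB


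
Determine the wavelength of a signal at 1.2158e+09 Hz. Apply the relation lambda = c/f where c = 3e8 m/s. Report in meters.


lambda = c / f = 3.0000e+08 / 1.2158e+09 = 0.2468 m

0.2468 m


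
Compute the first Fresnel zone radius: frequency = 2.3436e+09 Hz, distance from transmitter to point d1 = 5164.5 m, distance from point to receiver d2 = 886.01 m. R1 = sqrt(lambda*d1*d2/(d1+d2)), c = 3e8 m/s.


lambda = c / f = 3.0000e+08 / 2.3436e+09 = 0.1280082 m
R1 = sqrt(0.1280082 * 5164.5 * 886.01 / (5164.5 + 886.01)) = 9.839 m

9.839 m


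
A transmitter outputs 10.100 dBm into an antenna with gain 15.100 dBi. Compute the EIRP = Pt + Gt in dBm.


EIRP = Pt + Gt = 10.100 + 15.100 = 25.20 dBm

25.20 dBm


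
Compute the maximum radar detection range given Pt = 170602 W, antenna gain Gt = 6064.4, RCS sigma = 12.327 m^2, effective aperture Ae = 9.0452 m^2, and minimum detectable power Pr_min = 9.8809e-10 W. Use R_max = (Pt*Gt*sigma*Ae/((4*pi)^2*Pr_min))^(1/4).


R^4 = 170602*6064.4*12.327*9.0452 / ((4*pi)^2 * 9.8809e-10) = 7.393180e+17
R_max = 7.393180e+17^0.25 = 29323 m

29323 m


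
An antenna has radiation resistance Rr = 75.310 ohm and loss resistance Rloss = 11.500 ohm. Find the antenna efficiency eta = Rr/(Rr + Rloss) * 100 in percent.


eta = 75.310 / (75.310 + 11.500) * 100 = 86.75%

86.75%


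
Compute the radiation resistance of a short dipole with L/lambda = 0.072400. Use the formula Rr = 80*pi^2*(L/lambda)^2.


Rr = 80 * pi^2 * (0.072400)^2 = 80 * 9.869604 * 5.241760e-03 = 4.139 ohm

4.139 ohm


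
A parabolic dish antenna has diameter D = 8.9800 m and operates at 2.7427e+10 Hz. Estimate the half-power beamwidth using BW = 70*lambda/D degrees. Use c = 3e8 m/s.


lambda = c / f = 3.0000e+08 / 2.7427e+10 = 0.01093813 m
BW = 70 * 0.01093813 / 8.9800 = 0.08526 deg

0.08526 deg


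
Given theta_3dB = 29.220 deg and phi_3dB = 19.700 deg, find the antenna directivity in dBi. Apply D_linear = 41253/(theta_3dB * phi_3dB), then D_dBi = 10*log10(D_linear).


D_linear = 41253 / (29.220 * 19.700) = 71.66533
D_dBi = 10 * log10(71.66533) = 18.55 dBi

18.55 dBi


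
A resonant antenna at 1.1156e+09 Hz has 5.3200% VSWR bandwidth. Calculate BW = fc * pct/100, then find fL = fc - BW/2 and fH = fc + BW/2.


BW = 1.1156e+09 * 5.3200/100 = 5.934992e+07 Hz
fL = 1.1156e+09 - 5.934992e+07/2 = 1.086e+09 Hz
fH = 1.1156e+09 + 5.934992e+07/2 = 1.145e+09 Hz

BW=5.935e+07 Hz, fL=1.086e+09 Hz, fH=1.145e+09 Hz


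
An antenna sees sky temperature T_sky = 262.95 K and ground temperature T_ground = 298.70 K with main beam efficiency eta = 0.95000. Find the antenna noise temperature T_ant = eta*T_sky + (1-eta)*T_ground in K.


T_ant = 0.95000 * 262.95 + (1 - 0.95000) * 298.70 = 264.7 K

264.7 K


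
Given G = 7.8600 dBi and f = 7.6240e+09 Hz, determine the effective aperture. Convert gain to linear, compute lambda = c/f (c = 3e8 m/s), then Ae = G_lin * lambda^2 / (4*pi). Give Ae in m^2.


lambda = c / f = 3.0000e+08 / 7.6240e+09 = 0.03934942 m
G_linear = 10^(7.8600/10) = 6.109420
Ae = G_linear * lambda^2 / (4*pi) = 6.109420 * 0.03934942^2 / (4*pi) = 7.528e-04 m^2

7.528e-04 m^2


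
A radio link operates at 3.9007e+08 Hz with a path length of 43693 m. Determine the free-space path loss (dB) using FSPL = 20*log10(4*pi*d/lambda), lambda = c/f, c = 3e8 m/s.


lambda = c / f = 3.0000e+08 / 3.9007e+08 = 0.7690927 m
FSPL = 20 * log10(4*pi*43693/0.7690927) = 117.1 dB

117.1 dB


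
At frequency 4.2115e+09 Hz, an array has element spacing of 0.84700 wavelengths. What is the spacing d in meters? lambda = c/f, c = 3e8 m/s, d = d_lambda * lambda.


lambda = c / f = 3.0000e+08 / 4.2115e+09 = 0.07123353 m
d = 0.84700 * 0.07123353 = 0.06033 m

0.06033 m


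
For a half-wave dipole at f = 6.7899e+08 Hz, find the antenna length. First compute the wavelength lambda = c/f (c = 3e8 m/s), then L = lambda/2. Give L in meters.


lambda = c / f = 3.0000e+08 / 6.7899e+08 = 0.4418327 m
L = lambda / 2 = 0.4418327 / 2 = 0.2209 m

0.2209 m


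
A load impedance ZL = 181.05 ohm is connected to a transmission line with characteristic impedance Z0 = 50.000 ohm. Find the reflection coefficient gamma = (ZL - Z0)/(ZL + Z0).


gamma = (181.05 - 50.000) / (181.05 + 50.000) = 0.5672

0.5672


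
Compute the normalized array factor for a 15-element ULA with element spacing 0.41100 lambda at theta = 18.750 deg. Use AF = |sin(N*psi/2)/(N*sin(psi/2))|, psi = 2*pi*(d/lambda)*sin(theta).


psi = 2*pi*0.41100*sin(18.750 deg) = 0.8300818 rad
AF = |sin(15*0.8300818/2) / (15*sin(0.8300818/2))| = 9.513e-03

9.513e-03


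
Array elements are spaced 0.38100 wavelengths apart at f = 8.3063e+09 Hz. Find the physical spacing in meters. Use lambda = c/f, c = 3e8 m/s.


lambda = c / f = 3.0000e+08 / 8.3063e+09 = 0.03611716 m
d = 0.38100 * 0.03611716 = 0.01376 m

0.01376 m


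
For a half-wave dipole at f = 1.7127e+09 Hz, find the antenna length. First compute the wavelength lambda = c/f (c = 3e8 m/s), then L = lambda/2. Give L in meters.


lambda = c / f = 3.0000e+08 / 1.7127e+09 = 0.1751620 m
L = lambda / 2 = 0.1751620 / 2 = 0.08758 m

0.08758 m


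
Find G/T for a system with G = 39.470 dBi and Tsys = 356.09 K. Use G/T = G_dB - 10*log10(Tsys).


G/T = 39.470 - 10*log10(356.09) = 39.470 - 25.51560 = 13.95 dB/K

13.95 dB/K


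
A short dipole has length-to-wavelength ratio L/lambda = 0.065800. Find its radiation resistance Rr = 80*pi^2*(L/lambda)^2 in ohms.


Rr = 80 * pi^2 * (0.065800)^2 = 80 * 9.869604 * 4.329640e-03 = 3.419 ohm

3.419 ohm


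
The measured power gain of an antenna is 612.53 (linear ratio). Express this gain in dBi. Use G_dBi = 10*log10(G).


G_dBi = 10 * log10(612.53) = 27.87 dBi

27.87 dBi


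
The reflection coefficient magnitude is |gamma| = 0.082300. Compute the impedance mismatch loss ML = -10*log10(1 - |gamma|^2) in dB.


ML = -10 * log10(1 - 0.082300^2) = -10 * log10(0.99322671) = 0.02952 dB

0.02952 dB


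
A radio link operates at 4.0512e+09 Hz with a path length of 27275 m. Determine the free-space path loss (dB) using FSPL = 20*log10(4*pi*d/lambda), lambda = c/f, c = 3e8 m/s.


lambda = c / f = 3.0000e+08 / 4.0512e+09 = 0.07405213 m
FSPL = 20 * log10(4*pi*27275/0.07405213) = 133.3 dB

133.3 dB


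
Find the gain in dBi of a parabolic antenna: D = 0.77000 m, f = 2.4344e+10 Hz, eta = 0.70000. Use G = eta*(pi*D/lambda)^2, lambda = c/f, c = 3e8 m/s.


lambda = c / f = 3.0000e+08 / 2.4344e+10 = 0.01232337 m
G_linear = 0.70000 * (pi * 0.77000 / 0.01232337)^2 = 26972.44
G_dBi = 10 * log10(26972.44) = 44.31 dBi

44.31 dBi


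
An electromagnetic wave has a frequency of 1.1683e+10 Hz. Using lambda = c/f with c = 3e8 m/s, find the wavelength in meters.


lambda = c / f = 3.0000e+08 / 1.1683e+10 = 0.02568 m

0.02568 m


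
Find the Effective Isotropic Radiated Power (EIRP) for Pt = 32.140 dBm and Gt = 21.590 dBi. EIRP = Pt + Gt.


EIRP = Pt + Gt = 32.140 + 21.590 = 53.73 dBm

53.73 dBm


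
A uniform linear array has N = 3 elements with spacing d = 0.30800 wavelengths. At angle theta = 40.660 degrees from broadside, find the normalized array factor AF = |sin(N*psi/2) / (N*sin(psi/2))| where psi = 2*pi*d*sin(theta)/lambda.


psi = 2*pi*0.30800*sin(40.660 deg) = 1.260930 rad
AF = |sin(3*1.260930/2) / (3*sin(1.260930/2))| = 0.5366

0.5366


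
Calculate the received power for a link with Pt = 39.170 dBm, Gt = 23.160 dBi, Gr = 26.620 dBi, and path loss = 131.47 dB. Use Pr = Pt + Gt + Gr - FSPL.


Pr = 39.170 + 23.160 + 26.620 - 131.47 = -42.52 dBm

-42.52 dBm


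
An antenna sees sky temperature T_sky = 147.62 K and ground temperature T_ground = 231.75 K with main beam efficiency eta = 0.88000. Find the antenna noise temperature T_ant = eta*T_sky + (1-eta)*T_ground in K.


T_ant = 0.88000 * 147.62 + (1 - 0.88000) * 231.75 = 157.7 K

157.7 K


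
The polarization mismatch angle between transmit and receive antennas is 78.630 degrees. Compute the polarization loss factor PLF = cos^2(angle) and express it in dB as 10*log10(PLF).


PLF_linear = cos^2(78.630 deg) = 0.03886577
PLF_dB = 10 * log10(0.03886577) = -14.10 dB

-14.10 dB


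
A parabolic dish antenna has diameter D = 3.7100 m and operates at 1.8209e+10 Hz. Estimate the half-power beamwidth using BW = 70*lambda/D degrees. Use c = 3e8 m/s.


lambda = c / f = 3.0000e+08 / 1.8209e+10 = 0.01647537 m
BW = 70 * 0.01647537 / 3.7100 = 0.3109 deg

0.3109 deg


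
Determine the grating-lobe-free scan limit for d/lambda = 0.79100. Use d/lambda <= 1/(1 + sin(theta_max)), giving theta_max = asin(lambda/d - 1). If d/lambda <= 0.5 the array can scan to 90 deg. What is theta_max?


lambda/d - 1 = 1/0.79100 - 1 = 0.2642225
theta_max = asin(0.2642225) = 15.32 deg

15.32 deg
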